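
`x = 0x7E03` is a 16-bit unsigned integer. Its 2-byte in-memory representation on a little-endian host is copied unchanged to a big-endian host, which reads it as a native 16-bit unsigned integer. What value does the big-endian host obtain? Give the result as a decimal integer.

Stored little-endian, the bytes at ascending addresses are 03 7E.
Read back as big-endian, the last byte is least significant, giving 0x037E.
0x037E = 894.

894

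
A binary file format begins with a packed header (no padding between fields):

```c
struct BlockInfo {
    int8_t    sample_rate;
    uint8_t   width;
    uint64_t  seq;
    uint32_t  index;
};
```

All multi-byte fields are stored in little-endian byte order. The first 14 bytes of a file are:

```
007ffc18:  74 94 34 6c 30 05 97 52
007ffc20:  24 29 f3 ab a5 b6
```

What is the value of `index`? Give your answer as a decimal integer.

3064310771

`index` follows `sample_rate` (1 B), `width` (1 B), `seq` (8 B), so it starts at offset 1 + 1 + 8 = 10 and occupies 4 bytes.
Bytes at offsets 10..13: F3 AB A5 B6.
Little-endian: lowest address holds the least-significant byte.
Reassemble most-significant byte first: B6 A5 AB F3 → 0xB6A5ABF3.
0xB6A5ABF3 = 3064310771.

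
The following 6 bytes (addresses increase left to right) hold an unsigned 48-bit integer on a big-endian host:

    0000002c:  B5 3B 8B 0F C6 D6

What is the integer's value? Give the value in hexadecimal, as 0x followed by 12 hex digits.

0xB53B8B0FC6D6

Big-endian stores the most-significant byte at the lowest address.
The bytes are already most-significant first: 0xB53B8B0FC6D6.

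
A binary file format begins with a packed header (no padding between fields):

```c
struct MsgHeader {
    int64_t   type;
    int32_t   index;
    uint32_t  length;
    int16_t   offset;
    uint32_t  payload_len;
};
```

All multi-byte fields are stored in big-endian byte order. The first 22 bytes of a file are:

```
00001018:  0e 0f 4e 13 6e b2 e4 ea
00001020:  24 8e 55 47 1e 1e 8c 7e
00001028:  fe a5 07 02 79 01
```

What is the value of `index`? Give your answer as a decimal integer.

613307719

`index` follows `type` (8 bytes), so it starts at byte offset 8 and occupies 4 bytes.
Bytes at offsets 8..11: 24 8E 55 47.
In big-endian order the high byte comes first in memory.
The bytes are already most-significant first: 0x248E5547.
0x248E5547 = 613307719.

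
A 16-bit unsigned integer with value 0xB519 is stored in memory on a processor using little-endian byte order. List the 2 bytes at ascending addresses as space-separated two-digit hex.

19 B5

Split into bytes (most-significant first): B5 19.
Little-endian stores the least-significant byte at the lowest address.
So at ascending addresses the bytes are 19 B5.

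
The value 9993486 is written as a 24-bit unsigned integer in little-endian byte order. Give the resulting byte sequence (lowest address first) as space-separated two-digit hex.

0E 7D 98

9993486 in hexadecimal, padded to 24 bits, is 0x987D0E.
Split into bytes (most-significant first): 98 7D 0E.
Little-endian: lowest address holds the least-significant byte.
So at ascending addresses the bytes are 0E 7D 98.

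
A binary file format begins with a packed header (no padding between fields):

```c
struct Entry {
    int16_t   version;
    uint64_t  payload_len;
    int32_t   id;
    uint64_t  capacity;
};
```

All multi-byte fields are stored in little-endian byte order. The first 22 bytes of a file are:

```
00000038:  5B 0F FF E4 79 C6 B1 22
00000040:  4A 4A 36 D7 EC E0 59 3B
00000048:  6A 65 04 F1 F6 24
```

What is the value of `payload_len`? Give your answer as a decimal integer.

5353129254017688831

`payload_len` follows `version` (2 bytes), so it starts at byte offset 2 and occupies 8 bytes.
Bytes at offsets 2..9: FF E4 79 C6 B1 22 4A 4A.
In little-endian order the low byte comes first in memory.
Reassemble most-significant byte first: 4A 4A 22 B1 C6 79 E4 FF → 0x4A4A22B1C679E4FF.
0x4A4A22B1C679E4FF = 5353129254017688831.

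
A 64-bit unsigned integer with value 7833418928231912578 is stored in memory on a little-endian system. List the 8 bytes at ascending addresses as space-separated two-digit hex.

82 94 15 12 03 E5 B5 6C

7833418928231912578 in hexadecimal, padded to 64 bits, is 0x6CB5E50312159482.
Split into bytes (most-significant first): 6C B5 E5 03 12 15 94 82.
Little-endian: lowest address holds the least-significant byte.
So at ascending addresses the bytes are 82 94 15 12 03 E5 B5 6C.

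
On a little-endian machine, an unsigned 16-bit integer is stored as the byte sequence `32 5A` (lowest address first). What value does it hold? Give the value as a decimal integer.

Little-endian: lowest address holds the least-significant byte.
Reassemble most-significant byte first: 5A 32 → 0x5A32.
0x5A32 = 23090.

23090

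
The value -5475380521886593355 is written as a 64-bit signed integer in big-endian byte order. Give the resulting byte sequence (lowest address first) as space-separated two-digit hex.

B4 03 8A 6C D6 DB 4E B5

Two's complement of -5475380521886593355 in 64 bits: 5475380521886593355 = 0x4BFC75932924B14B; invert → 0xB4038A6CD6DB4EB4; add 1 → 0xB4038A6CD6DB4EB5.
Split into bytes (most-significant first): B4 03 8A 6C D6 DB 4E B5.
Big-endian stores the most-significant byte at the lowest address.
So the memory order matches the most-significant-first order: B4 03 8A 6C D6 DB 4E B5.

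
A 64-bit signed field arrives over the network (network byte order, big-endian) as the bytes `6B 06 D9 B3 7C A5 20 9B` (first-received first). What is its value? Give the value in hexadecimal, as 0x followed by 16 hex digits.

Big-endian stores the most-significant byte at the lowest address.
The bytes are already most-significant first: 0x6B06D9B37CA5209B.

0x6B06D9B37CA5209B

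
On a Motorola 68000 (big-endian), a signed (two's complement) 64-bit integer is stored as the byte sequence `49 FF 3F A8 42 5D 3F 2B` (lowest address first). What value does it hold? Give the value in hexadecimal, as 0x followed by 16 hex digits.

Big-endian stores the most-significant byte at the lowest address.
The bytes are already most-significant first: 0x49FF3FA8425D3F2B.

0x49FF3FA8425D3F2B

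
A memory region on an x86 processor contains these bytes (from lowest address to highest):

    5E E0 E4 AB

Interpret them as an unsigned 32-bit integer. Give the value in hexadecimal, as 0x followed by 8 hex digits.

Little-endian: lowest address holds the least-significant byte.
Reassemble most-significant byte first: AB E4 E0 5E → 0xABE4E05E.

0xABE4E05E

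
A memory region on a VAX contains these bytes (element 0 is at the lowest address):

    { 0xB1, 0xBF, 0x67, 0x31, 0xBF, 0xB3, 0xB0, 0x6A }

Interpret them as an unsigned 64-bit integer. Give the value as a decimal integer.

Little-endian: lowest address holds the least-significant byte.
Reassemble most-significant byte first: 6A B0 B3 BF 31 67 BF B1 → 0x6AB0B3BF3167BFB1.
0x6AB0B3BF3167BFB1 = 7687842197670444977.

7687842197670444977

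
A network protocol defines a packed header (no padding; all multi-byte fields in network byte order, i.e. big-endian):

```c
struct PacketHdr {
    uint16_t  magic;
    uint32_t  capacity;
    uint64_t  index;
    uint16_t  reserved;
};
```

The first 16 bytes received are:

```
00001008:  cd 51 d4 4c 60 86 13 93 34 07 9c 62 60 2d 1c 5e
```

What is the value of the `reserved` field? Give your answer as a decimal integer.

`reserved` follows `magic` (2 B), `capacity` (4 B), `index` (8 B), so it starts at offset 2 + 4 + 8 = 14 and occupies 2 bytes.
Bytes at offsets 14..15: 1C 5E.
In big-endian order the high byte comes first in memory.
The bytes are already most-significant first: 0x1C5E.
0x1C5E = 7262.

7262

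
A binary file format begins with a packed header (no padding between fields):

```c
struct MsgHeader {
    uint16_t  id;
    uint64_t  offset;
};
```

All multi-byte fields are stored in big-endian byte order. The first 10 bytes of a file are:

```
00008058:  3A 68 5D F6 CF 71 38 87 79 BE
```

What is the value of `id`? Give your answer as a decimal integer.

14952

`id` is the first field, at byte offset 0, occupying 2 bytes.
Bytes at offsets 0..1: 3A 68.
In big-endian order the high byte comes first in memory.
The bytes are already most-significant first: 0x3A68.
0x3A68 = 14952.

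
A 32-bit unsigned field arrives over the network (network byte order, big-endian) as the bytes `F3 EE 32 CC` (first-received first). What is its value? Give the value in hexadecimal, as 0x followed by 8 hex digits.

Big-endian stores the most-significant byte at the lowest address.
The bytes are already most-significant first: 0xF3EE32CC.

0xF3EE32CC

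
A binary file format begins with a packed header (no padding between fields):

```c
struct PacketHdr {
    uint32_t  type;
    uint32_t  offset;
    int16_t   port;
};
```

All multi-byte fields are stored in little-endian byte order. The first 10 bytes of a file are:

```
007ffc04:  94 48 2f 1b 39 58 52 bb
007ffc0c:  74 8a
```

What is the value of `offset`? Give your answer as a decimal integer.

3142735929

`offset` follows `type` (4 bytes), so it starts at byte offset 4 and occupies 4 bytes.
Bytes at offsets 4..7: 39 58 52 BB.
In little-endian order the low byte comes first in memory.
Reassemble most-significant byte first: BB 52 58 39 → 0xBB525839.
0xBB525839 = 3142735929.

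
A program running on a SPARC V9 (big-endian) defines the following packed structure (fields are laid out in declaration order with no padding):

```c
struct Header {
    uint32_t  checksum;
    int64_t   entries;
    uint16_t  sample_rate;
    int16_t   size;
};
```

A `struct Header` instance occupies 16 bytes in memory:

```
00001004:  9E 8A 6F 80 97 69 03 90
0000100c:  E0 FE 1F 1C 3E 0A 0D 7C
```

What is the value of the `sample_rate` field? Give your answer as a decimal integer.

`sample_rate` follows `checksum` (4 B), `entries` (8 B), so it starts at offset 4 + 8 = 12 and occupies 2 bytes.
Bytes at offsets 12..13: 3E 0A.
Big-endian: lowest address holds the most-significant byte.
The bytes are already most-significant first: 0x3E0A.
0x3E0A = 15882.

15882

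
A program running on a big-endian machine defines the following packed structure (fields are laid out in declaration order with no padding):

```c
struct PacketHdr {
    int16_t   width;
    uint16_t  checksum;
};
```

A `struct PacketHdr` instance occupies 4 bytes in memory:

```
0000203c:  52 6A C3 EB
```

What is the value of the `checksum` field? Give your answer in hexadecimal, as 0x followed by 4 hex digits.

0xC3EB

`checksum` follows `width` (2 bytes), so it starts at byte offset 2 and occupies 2 bytes.
Bytes at offsets 2..3: C3 EB.
In big-endian order the high byte comes first in memory.
The bytes are already most-significant first: 0xC3EB.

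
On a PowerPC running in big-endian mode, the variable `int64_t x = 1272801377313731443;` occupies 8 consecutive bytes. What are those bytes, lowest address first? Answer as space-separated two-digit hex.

11 A9 E6 1B EC 69 B3 73

1272801377313731443 in hexadecimal, padded to 64 bits, is 0x11A9E61BEC69B373.
Split into bytes (most-significant first): 11 A9 E6 1B EC 69 B3 73.
In big-endian order the high byte comes first in memory.
So the memory order matches the most-significant-first order: 11 A9 E6 1B EC 69 B3 73.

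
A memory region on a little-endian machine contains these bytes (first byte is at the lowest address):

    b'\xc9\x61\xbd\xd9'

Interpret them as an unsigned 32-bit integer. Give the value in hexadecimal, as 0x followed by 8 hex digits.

Little-endian stores the least-significant byte at the lowest address.
Reassemble most-significant byte first: D9 BD 61 C9 → 0xD9BD61C9.

0xD9BD61C9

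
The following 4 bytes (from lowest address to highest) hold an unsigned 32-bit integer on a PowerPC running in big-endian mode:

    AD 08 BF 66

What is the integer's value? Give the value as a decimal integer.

2903031654

In big-endian order the high byte comes first in memory.
The bytes are already most-significant first: 0xAD08BF66.
0xAD08BF66 = 2903031654.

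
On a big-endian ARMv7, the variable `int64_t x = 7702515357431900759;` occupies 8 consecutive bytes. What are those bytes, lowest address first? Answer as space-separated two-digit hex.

6A E4 D4 E8 6C B8 2A 57

7702515357431900759 in hexadecimal, padded to 64 bits, is 0x6AE4D4E86CB82A57.
Split into bytes (most-significant first): 6A E4 D4 E8 6C B8 2A 57.
Big-endian: lowest address holds the most-significant byte.
So the memory order matches the most-significant-first order: 6A E4 D4 E8 6C B8 2A 57.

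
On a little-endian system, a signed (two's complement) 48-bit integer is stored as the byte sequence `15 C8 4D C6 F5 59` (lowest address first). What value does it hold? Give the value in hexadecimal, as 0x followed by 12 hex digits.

In little-endian order the low byte comes first in memory.
Reassemble most-significant byte first: 59 F5 C6 4D C8 15 → 0x59F5C64DC815.

0x59F5C64DC815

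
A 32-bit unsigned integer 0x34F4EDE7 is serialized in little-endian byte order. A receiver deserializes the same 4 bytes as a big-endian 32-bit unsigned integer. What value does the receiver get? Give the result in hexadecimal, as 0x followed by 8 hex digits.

Stored little-endian, the bytes at ascending addresses are E7 ED F4 34.
Read back as big-endian, the last byte is least significant, giving 0xE7EDF434.

0xE7EDF434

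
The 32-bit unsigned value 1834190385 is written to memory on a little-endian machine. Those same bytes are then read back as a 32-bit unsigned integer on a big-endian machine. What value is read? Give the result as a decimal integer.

830886765

1834190385 in 32-bit hexadecimal is 0x6D538631.
Stored little-endian, the bytes at ascending addresses are 31 86 53 6D.
Read back as big-endian, the last byte is least significant, giving 0x3186536D.
0x3186536D = 830886765.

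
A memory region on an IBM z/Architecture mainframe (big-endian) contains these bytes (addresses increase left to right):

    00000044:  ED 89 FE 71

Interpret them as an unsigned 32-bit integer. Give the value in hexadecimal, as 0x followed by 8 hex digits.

0xED89FE71

In big-endian order the high byte comes first in memory.
The bytes are already most-significant first: 0xED89FE71.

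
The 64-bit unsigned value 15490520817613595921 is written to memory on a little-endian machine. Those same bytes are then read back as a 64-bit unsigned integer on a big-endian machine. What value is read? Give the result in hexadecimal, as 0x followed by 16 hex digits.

0x11E5A67F9C62F9D6

15490520817613595921 in 64-bit hexadecimal is 0xD6F9629C7FA6E511.
Stored little-endian, the bytes at ascending addresses are 11 E5 A6 7F 9C 62 F9 D6.
Read back as big-endian, the last byte is least significant, giving 0x11E5A67F9C62F9D6.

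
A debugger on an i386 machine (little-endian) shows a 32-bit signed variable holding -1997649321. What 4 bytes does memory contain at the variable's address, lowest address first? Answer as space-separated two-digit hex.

Two's complement of -1997649321 in 32 bits: 1997649321 = 0x7711B5A9; invert → 0x88EE4A56; add 1 → 0x88EE4A57.
Split into bytes (most-significant first): 88 EE 4A 57.
Little-endian stores the least-significant byte at the lowest address.
So at ascending addresses the bytes are 57 4A EE 88.

57 4A EE 88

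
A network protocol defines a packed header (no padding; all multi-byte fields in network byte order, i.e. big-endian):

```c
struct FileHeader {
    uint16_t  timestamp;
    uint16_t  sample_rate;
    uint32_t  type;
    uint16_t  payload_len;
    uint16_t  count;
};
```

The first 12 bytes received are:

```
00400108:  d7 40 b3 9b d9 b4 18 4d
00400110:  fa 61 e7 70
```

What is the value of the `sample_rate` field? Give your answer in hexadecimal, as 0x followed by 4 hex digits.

`sample_rate` follows `timestamp` (2 bytes), so it starts at byte offset 2 and occupies 2 bytes.
Bytes at offsets 2..3: B3 9B.
Big-endian: lowest address holds the most-significant byte.
The bytes are already most-significant first: 0xB39B.

0xB39B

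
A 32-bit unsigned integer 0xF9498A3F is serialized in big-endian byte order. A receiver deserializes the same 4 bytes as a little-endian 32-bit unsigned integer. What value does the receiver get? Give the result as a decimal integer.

1066027513

Stored big-endian, the bytes at ascending addresses are F9 49 8A 3F.
Read back as little-endian, the first byte is least significant, giving 0x3F8A49F9.
0x3F8A49F9 = 1066027513.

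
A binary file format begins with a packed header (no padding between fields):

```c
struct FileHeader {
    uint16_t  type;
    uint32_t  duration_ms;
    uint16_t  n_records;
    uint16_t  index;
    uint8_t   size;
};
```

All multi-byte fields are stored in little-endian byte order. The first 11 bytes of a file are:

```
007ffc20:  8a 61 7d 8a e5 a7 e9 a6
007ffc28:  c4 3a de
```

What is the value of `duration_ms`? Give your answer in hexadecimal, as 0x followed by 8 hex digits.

0xA7E58A7D

`duration_ms` follows `type` (2 bytes), so it starts at byte offset 2 and occupies 4 bytes.
Bytes at offsets 2..5: 7D 8A E5 A7.
Little-endian stores the least-significant byte at the lowest address.
Reassemble most-significant byte first: A7 E5 8A 7D → 0xA7E58A7D.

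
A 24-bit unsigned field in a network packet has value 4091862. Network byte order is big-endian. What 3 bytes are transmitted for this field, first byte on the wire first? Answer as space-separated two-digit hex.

4091862 in hexadecimal, padded to 24 bits, is 0x3E6FD6.
Split into bytes (most-significant first): 3E 6F D6.
Big-endian stores the most-significant byte at the lowest address.
So the memory order matches the most-significant-first order: 3E 6F D6.

3E 6F D6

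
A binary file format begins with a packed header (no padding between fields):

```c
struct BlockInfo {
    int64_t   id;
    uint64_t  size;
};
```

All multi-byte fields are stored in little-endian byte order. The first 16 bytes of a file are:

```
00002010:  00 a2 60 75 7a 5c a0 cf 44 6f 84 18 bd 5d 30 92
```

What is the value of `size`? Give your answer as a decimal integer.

`size` follows `id` (8 bytes), so it starts at byte offset 8 and occupies 8 bytes.
Bytes at offsets 8..15: 44 6F 84 18 BD 5D 30 92.
Little-endian: lowest address holds the least-significant byte.
Reassemble most-significant byte first: 92 30 5D BD 18 84 6F 44 → 0x92305DBD18846F44.
0x92305DBD18846F44 = 10534022595161124676.

10534022595161124676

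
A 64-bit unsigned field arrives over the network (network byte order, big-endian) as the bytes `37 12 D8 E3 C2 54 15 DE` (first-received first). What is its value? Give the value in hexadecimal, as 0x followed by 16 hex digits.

0x3712D8E3C25415DE

Big-endian stores the most-significant byte at the lowest address.
The bytes are already most-significant first: 0x3712D8E3C25415DE.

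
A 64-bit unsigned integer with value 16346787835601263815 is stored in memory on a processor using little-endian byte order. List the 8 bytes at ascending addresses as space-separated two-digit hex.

16346787835601263815 in hexadecimal, padded to 64 bits, is 0xE2DB74ED6FB09CC7.
Split into bytes (most-significant first): E2 DB 74 ED 6F B0 9C C7.
In little-endian order the low byte comes first in memory.
So at ascending addresses the bytes are C7 9C B0 6F ED 74 DB E2.

C7 9C B0 6F ED 74 DB E2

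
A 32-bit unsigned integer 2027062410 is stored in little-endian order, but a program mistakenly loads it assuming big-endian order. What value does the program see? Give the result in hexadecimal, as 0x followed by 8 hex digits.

0x8A84D278

2027062410 in 32-bit hexadecimal is 0x78D2848A.
Stored little-endian, the bytes at ascending addresses are 8A 84 D2 78.
Read back as big-endian, the last byte is least significant, giving 0x8A84D278.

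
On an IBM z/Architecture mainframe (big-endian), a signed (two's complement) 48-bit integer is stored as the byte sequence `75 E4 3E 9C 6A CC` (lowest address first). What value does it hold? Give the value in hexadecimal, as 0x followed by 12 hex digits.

0x75E43E9C6ACC

Big-endian stores the most-significant byte at the lowest address.
The bytes are already most-significant first: 0x75E43E9C6ACC.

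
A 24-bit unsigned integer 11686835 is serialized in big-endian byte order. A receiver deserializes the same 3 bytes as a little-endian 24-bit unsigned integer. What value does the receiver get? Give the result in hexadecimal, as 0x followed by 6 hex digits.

0xB353B2

11686835 in 24-bit hexadecimal is 0xB253B3.
Stored big-endian, the bytes at ascending addresses are B2 53 B3.
Read back as little-endian, the first byte is least significant, giving 0xB353B2.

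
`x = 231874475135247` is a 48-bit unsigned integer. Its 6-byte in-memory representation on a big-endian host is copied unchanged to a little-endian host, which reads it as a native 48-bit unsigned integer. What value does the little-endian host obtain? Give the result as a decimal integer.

16568800764882

231874475135247 in 48-bit hexadecimal is 0xD2E37BB9110F.
Stored big-endian, the bytes at ascending addresses are D2 E3 7B B9 11 0F.
Read back as little-endian, the first byte is least significant, giving 0x0F11B97BE3D2.
0x0F11B97BE3D2 = 16568800764882.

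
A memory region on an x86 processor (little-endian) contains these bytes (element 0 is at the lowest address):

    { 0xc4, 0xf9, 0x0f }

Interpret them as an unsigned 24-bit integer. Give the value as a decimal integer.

1046980

Little-endian stores the least-significant byte at the lowest address.
Reassemble most-significant byte first: 0F F9 C4 → 0x0FF9C4.
0x0FF9C4 = 1046980.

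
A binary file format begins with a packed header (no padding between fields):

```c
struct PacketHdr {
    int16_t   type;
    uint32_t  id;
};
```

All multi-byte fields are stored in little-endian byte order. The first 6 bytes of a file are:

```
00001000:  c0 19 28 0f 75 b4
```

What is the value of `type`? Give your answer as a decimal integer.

6592

`type` is the first field, at byte offset 0, occupying 2 bytes.
Bytes at offsets 0..1: C0 19.
In little-endian order the low byte comes first in memory.
Reassemble most-significant byte first: 19 C0 → 0x19C0.
0x19C0 = 6592.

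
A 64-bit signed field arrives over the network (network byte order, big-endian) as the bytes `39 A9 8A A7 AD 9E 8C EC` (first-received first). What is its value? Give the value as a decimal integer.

4155004584003013868

In big-endian order the high byte comes first in memory.
The bytes are already most-significant first: 0x39A98AA7AD9E8CEC.
0x39A98AA7AD9E8CEC = 4155004584003013868.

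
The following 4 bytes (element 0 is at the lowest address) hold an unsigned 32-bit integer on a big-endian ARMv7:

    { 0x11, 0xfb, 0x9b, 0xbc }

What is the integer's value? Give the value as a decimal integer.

301702076

Big-endian stores the most-significant byte at the lowest address.
The bytes are already most-significant first: 0x11FB9BBC.
0x11FB9BBC = 301702076.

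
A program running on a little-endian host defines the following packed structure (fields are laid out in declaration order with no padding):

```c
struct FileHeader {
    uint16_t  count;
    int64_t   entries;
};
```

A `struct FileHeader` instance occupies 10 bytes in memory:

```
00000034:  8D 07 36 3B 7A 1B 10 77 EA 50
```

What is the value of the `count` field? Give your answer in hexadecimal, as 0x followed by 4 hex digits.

`count` is the first field, at byte offset 0, occupying 2 bytes.
Bytes at offsets 0..1: 8D 07.
In little-endian order the low byte comes first in memory.
Reassemble most-significant byte first: 07 8D → 0x078D.

0x078D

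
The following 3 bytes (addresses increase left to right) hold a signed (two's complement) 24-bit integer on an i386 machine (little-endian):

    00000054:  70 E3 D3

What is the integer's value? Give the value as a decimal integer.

Little-endian: lowest address holds the least-significant byte.
Reassemble most-significant byte first: D3 E3 70 → 0xD3E370.
Top bit is set, so as a signed 24-bit value this is 0xD3E370 − 2^24 = -2890896.

-2890896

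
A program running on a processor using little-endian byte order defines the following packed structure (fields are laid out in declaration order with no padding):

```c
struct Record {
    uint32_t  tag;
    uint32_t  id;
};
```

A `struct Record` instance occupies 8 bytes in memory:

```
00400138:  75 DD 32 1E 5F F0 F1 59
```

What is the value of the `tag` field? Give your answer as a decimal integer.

`tag` is the first field, at byte offset 0, occupying 4 bytes.
Bytes at offsets 0..3: 75 DD 32 1E.
Little-endian: lowest address holds the least-significant byte.
Reassemble most-significant byte first: 1E 32 DD 75 → 0x1E32DD75.
0x1E32DD75 = 506649973.

506649973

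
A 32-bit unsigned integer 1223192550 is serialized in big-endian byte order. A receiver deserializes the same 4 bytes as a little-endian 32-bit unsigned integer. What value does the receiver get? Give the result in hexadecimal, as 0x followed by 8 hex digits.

1223192550 in 32-bit hexadecimal is 0x48E86FE6.
Stored big-endian, the bytes at ascending addresses are 48 E8 6F E6.
Read back as little-endian, the first byte is least significant, giving 0xE66FE848.

0xE66FE848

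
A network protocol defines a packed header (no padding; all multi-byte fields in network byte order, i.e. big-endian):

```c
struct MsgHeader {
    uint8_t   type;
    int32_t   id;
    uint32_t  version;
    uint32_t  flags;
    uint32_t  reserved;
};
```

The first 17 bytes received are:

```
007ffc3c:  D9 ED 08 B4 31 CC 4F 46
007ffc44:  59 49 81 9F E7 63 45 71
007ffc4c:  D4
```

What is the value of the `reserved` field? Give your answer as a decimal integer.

1665495508

`reserved` follows `type` (1 B), `id` (4 B), `version` (4 B), `flags` (4 B), so it starts at offset 1 + 4 + 4 + 4 = 13 and occupies 4 bytes.
Bytes at offsets 13..16: 63 45 71 D4.
Big-endian: lowest address holds the most-significant byte.
The bytes are already most-significant first: 0x634571D4.
0x634571D4 = 1665495508.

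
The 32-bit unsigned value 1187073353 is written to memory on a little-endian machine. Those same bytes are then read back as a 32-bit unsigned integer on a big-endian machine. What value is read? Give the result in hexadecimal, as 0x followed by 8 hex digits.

1187073353 in 32-bit hexadecimal is 0x46C14D49.
Stored little-endian, the bytes at ascending addresses are 49 4D C1 46.
Read back as big-endian, the last byte is least significant, giving 0x494DC146.

0x494DC146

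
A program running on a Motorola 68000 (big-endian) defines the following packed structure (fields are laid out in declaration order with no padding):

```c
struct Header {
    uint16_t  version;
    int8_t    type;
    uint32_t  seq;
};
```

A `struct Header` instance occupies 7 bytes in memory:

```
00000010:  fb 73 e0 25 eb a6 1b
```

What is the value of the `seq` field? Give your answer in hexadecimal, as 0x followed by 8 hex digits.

0x25EBA61B

`seq` follows `version` (2 B), `type` (1 B), so it starts at offset 2 + 1 = 3 and occupies 4 bytes.
Bytes at offsets 3..6: 25 EB A6 1B.
In big-endian order the high byte comes first in memory.
The bytes are already most-significant first: 0x25EBA61B.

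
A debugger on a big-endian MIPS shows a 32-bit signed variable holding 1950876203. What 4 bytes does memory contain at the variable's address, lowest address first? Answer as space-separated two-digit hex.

74 48 02 2B

1950876203 in hexadecimal, padded to 32 bits, is 0x7448022B.
Split into bytes (most-significant first): 74 48 02 2B.
Big-endian stores the most-significant byte at the lowest address.
So the memory order matches the most-significant-first order: 74 48 02 2B.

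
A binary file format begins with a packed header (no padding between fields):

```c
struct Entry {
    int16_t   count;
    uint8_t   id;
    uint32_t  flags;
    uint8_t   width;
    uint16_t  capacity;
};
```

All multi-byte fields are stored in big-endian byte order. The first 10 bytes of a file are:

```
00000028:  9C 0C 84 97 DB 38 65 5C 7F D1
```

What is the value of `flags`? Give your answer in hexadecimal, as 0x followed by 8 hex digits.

`flags` follows `count` (2 B), `id` (1 B), so it starts at offset 2 + 1 = 3 and occupies 4 bytes.
Bytes at offsets 3..6: 97 DB 38 65.
Big-endian stores the most-significant byte at the lowest address.
The bytes are already most-significant first: 0x97DB3865.

0x97DB3865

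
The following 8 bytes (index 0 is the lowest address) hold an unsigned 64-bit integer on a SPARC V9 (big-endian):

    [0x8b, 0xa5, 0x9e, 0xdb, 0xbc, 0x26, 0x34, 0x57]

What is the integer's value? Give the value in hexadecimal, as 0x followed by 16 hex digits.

Big-endian stores the most-significant byte at the lowest address.
The bytes are already most-significant first: 0x8BA59EDBBC263457.

0x8BA59EDBBC263457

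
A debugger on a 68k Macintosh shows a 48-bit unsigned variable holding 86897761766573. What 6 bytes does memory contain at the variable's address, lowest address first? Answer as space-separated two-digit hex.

86897761766573 in hexadecimal, padded to 48 bits, is 0x4F087638CCAD.
Split into bytes (most-significant first): 4F 08 76 38 CC AD.
In big-endian order the high byte comes first in memory.
So the memory order matches the most-significant-first order: 4F 08 76 38 CC AD.

4F 08 76 38 CC AD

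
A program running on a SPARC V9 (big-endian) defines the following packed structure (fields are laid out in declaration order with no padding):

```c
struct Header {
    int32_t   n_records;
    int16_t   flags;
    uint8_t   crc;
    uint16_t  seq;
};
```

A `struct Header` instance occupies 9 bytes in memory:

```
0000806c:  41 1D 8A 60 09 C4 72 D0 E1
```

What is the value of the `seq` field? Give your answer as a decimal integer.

53473

`seq` follows `n_records` (4 B), `flags` (2 B), `crc` (1 B), so it starts at offset 4 + 2 + 1 = 7 and occupies 2 bytes.
Bytes at offsets 7..8: D0 E1.
In big-endian order the high byte comes first in memory.
The bytes are already most-significant first: 0xD0E1.
0xD0E1 = 53473.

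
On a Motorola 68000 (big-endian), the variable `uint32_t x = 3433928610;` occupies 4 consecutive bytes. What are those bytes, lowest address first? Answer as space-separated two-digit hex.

3433928610 in hexadecimal, padded to 32 bits, is 0xCCAD97A2.
Split into bytes (most-significant first): CC AD 97 A2.
Big-endian stores the most-significant byte at the lowest address.
So the memory order matches the most-significant-first order: CC AD 97 A2.

CC AD 97 A2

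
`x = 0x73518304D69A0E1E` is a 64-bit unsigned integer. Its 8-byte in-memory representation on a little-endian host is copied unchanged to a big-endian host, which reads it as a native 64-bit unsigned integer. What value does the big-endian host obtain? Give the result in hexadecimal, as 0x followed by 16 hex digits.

Stored little-endian, the bytes at ascending addresses are 1E 0E 9A D6 04 83 51 73.
Read back as big-endian, the last byte is least significant, giving 0x1E0E9AD604835173.

0x1E0E9AD604835173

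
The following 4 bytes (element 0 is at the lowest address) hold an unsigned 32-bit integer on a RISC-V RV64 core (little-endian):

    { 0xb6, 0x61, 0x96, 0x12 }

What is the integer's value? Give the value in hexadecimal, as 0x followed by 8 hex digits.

0x129661B6

In little-endian order the low byte comes first in memory.
Reassemble most-significant byte first: 12 96 61 B6 → 0x129661B6.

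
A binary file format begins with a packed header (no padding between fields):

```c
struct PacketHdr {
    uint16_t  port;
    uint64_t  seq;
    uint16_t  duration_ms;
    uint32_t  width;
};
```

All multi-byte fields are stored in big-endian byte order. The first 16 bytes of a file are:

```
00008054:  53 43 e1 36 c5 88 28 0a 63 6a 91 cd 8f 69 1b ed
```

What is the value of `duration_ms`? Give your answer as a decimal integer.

37325

`duration_ms` follows `port` (2 B), `seq` (8 B), so it starts at offset 2 + 8 = 10 and occupies 2 bytes.
Bytes at offsets 10..11: 91 CD.
In big-endian order the high byte comes first in memory.
The bytes are already most-significant first: 0x91CD.
0x91CD = 37325.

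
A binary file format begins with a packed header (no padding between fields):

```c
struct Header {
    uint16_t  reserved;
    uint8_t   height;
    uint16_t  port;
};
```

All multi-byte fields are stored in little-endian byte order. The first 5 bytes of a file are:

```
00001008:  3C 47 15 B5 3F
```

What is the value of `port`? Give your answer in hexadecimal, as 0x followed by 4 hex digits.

0x3FB5

`port` follows `reserved` (2 B), `height` (1 B), so it starts at offset 2 + 1 = 3 and occupies 2 bytes.
Bytes at offsets 3..4: B5 3F.
Little-endian: lowest address holds the least-significant byte.
Reassemble most-significant byte first: 3F B5 → 0x3FB5.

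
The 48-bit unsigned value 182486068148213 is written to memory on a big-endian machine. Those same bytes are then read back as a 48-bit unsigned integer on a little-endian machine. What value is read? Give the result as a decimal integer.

270167474567333

182486068148213 in 48-bit hexadecimal is 0xA5F85944B7F5.
Stored big-endian, the bytes at ascending addresses are A5 F8 59 44 B7 F5.
Read back as little-endian, the first byte is least significant, giving 0xF5B74459F8A5.
0xF5B74459F8A5 = 270167474567333.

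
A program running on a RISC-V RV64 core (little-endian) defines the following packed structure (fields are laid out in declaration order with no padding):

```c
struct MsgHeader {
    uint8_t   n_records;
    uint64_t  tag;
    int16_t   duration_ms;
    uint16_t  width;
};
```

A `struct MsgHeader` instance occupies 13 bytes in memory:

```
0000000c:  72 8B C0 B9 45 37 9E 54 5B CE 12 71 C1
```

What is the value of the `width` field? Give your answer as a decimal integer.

49521

`width` follows `n_records` (1 B), `tag` (8 B), `duration_ms` (2 B), so it starts at offset 1 + 8 + 2 = 11 and occupies 2 bytes.
Bytes at offsets 11..12: 71 C1.
In little-endian order the low byte comes first in memory.
Reassemble most-significant byte first: C1 71 → 0xC171.
0xC171 = 49521.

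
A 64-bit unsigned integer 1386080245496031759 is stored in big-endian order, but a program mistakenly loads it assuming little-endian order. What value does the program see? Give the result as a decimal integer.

1092961521922227219

1386080245496031759 in 64-bit hexadecimal is 0x133C58A3B6FA2A0F.
Stored big-endian, the bytes at ascending addresses are 13 3C 58 A3 B6 FA 2A 0F.
Read back as little-endian, the first byte is least significant, giving 0x0F2AFAB6A3583C13.
0x0F2AFAB6A3583C13 = 1092961521922227219.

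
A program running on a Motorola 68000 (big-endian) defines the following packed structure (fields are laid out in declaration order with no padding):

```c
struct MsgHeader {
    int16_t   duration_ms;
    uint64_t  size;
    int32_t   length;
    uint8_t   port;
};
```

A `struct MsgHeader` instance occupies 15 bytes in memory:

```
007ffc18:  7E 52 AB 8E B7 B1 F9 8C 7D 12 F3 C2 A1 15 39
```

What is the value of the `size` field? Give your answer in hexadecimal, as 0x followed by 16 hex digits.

0xAB8EB7B1F98C7D12

`size` follows `duration_ms` (2 bytes), so it starts at byte offset 2 and occupies 8 bytes.
Bytes at offsets 2..9: AB 8E B7 B1 F9 8C 7D 12.
Big-endian stores the most-significant byte at the lowest address.
The bytes are already most-significant first: 0xAB8EB7B1F98C7D12.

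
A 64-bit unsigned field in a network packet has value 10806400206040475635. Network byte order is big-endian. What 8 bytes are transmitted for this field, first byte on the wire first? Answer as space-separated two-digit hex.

95 F8 0B BB 8D C0 27 F3

10806400206040475635 in hexadecimal, padded to 64 bits, is 0x95F80BBB8DC027F3.
Split into bytes (most-significant first): 95 F8 0B BB 8D C0 27 F3.
In big-endian order the high byte comes first in memory.
So the memory order matches the most-significant-first order: 95 F8 0B BB 8D C0 27 F3.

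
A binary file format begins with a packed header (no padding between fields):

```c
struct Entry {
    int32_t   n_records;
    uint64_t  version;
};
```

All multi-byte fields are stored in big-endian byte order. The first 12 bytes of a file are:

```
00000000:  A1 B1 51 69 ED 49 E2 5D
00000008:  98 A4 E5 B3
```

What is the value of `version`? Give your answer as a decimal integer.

17098446351909578163

`version` follows `n_records` (4 bytes), so it starts at byte offset 4 and occupies 8 bytes.
Bytes at offsets 4..11: ED 49 E2 5D 98 A4 E5 B3.
Big-endian: lowest address holds the most-significant byte.
The bytes are already most-significant first: 0xED49E25D98A4E5B3.
0xED49E25D98A4E5B3 = 17098446351909578163.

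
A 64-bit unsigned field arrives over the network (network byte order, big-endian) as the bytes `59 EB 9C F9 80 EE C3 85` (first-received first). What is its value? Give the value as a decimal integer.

6479445084326511493

Big-endian: lowest address holds the most-significant byte.
The bytes are already most-significant first: 0x59EB9CF980EEC385.
0x59EB9CF980EEC385 = 6479445084326511493.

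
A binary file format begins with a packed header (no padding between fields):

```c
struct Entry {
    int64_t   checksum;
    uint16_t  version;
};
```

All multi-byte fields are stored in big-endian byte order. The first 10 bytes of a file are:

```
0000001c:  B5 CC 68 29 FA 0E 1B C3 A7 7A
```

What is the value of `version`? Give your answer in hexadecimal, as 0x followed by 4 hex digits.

`version` follows `checksum` (8 bytes), so it starts at byte offset 8 and occupies 2 bytes.
Bytes at offsets 8..9: A7 7A.
Big-endian stores the most-significant byte at the lowest address.
The bytes are already most-significant first: 0xA77A.

0xA77A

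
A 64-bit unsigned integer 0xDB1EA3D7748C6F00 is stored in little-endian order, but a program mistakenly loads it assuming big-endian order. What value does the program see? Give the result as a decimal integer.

31398155876769499

Stored little-endian, the bytes at ascending addresses are 00 6F 8C 74 D7 A3 1E DB.
Read back as big-endian, the last byte is least significant, giving 0x006F8C74D7A31EDB.
0x006F8C74D7A31EDB = 31398155876769499.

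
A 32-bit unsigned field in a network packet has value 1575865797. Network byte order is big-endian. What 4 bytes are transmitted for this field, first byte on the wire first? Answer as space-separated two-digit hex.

5D ED CD C5

1575865797 in hexadecimal, padded to 32 bits, is 0x5DEDCDC5.
Split into bytes (most-significant first): 5D ED CD C5.
Big-endian stores the most-significant byte at the lowest address.
So the memory order matches the most-significant-first order: 5D ED CD C5.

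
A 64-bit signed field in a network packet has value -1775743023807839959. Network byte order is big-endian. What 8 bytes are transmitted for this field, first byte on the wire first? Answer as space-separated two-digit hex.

E7 5B 4B 20 CD 8E 41 29

Two's complement of -1775743023807839959 in 64 bits: 1775743023807839959 = 0x18A4B4DF3271BED7; invert → 0xE75B4B20CD8E4128; add 1 → 0xE75B4B20CD8E4129.
Split into bytes (most-significant first): E7 5B 4B 20 CD 8E 41 29.
Big-endian stores the most-significant byte at the lowest address.
So the memory order matches the most-significant-first order: E7 5B 4B 20 CD 8E 41 29.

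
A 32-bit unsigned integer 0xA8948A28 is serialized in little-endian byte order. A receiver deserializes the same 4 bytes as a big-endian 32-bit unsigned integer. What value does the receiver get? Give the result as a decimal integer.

Stored little-endian, the bytes at ascending addresses are 28 8A 94 A8.
Read back as big-endian, the last byte is least significant, giving 0x288A94A8.
0x288A94A8 = 680170664.

680170664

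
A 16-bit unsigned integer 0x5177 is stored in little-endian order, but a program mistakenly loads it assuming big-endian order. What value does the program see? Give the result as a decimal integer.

30545

Stored little-endian, the bytes at ascending addresses are 77 51.
Read back as big-endian, the last byte is least significant, giving 0x7751.
0x7751 = 30545.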